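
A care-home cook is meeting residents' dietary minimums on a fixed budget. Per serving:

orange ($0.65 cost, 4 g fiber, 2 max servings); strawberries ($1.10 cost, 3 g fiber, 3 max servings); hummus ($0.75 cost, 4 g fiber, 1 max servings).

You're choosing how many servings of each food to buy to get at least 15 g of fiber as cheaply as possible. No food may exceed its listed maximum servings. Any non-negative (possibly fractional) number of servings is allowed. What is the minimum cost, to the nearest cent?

Cost per g of fiber: orange $0.1625, hummus $0.1875, strawberries $0.3667.
Take 2 servings of orange: +8.0 g fiber for $1.30 (total $1.30, still need 7.0 g).
Take 1 serving of hummus: +4.0 g fiber for $0.75 (total $2.05, still need 3.0 g).
Take 1 serving of strawberries: +3.0 g fiber for $1.10 (total $3.15, still need 0.0 g).
Greedy by cheapest-per-g is optimal for a single linear constraint, so the minimum cost is $3.15.

$3.15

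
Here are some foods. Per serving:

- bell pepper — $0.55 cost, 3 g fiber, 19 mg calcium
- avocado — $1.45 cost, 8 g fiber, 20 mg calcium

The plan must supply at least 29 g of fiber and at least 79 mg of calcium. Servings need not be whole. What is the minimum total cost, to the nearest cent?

Minimising a linear cost over {fiber ≥ 29, calcium ≥ 79, servings ≥ 0} — the optimum is at a vertex, using one or two foods.
bell pepper only: max(29/3, 79/19) = 9.667 servings → $5.32.
avocado only: max(29/8, 79/20) = 3.95 servings → $5.73.
bell pepper + avocado with both tight: 0.5652 servings and 3.413 servings → $5.26.
The minimum over all feasible corners is $5.26.

$5.26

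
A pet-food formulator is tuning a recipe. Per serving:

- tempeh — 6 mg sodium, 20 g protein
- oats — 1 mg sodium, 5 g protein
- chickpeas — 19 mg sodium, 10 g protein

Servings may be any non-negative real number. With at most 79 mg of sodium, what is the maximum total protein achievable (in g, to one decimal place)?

Protein per mg sodium: oats 5, tempeh 3.333, chickpeas 0.5263.
With no serving limits, spend the whole sodium allowance on oats: 79 mg / 1 mg × 5 g = 395.0 g.

395.0 g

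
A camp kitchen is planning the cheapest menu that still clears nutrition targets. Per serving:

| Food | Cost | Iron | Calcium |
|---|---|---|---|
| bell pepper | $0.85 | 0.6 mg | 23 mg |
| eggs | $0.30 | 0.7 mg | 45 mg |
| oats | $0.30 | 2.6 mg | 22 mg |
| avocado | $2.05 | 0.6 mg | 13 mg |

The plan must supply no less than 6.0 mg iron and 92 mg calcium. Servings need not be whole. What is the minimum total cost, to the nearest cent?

This is a tiny linear program; its minimum lies at a vertex of the feasible set. List the vertices and price them.
bell pepper only: max(6.0/0.6, 92/23) = 10 servings → $8.50.
eggs only: max(6.0/0.7, 92/45) = 8.571 servings → $2.57.
oats only: max(6.0/2.6, 92/22) = 4.182 servings → $1.25.
avocado only: max(6.0/0.6, 92/13) = 10 servings → $20.50.
bell pepper + eggs: the both-tight solution has a negative serving — not a feasible corner.
bell pepper + oats with both tight: 2.3 servings and 1.777 servings → $2.49.
bell pepper + avocado: the both-tight solution has a negative serving — not a feasible corner.
eggs + oats with both tight: 1.055 servings and 2.024 servings → $0.92.
eggs + avocado: intersection lies outside the first quadrant.
oats + avocado with both tight: 1.107 servings and 5.204 servings → $11.00.
Cheapest feasible corner: $0.92.

$0.92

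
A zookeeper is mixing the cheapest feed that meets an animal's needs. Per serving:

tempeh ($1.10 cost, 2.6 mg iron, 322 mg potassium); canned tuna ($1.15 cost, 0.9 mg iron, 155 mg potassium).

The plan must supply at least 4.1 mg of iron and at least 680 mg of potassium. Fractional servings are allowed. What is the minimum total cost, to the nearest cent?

$2.32

This is a tiny linear program; its minimum lies at a vertex of the feasible set. List the vertices and price them.
tempeh only: max(4.1/2.6, 680/322) = 2.112 servings → $2.32.
canned tuna only: max(4.1/0.9, 680/155) = 4.556 servings → $5.24.
tempeh + canned tuna with both tight: 0.2076 servings and 3.956 servings → $4.78.
The minimum over all feasible corners is $2.32.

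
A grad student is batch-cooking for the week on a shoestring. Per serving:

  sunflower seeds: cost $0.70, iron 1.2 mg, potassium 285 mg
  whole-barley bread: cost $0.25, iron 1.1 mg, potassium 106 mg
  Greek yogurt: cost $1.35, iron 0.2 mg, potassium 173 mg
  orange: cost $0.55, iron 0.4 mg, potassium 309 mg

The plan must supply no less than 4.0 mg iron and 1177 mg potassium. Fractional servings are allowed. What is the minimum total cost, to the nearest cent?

$2.25

sunflower seeds only: max(4.0/1.2, 1177/285) = 4.13 servings → $2.89.
whole-barley bread only: max(4.0/1.1, 1177/106) = 11.1 servings → $2.78.
Greek yogurt only: max(4.0/0.2, 1177/173) = 20 servings → $27.00.
orange only: max(4.0/0.4, 1177/309) = 10 servings → $5.50.
sunflower seeds + whole-barley bread: the both-tight solution has a negative serving — not a feasible corner.
sunflower seeds + Greek yogurt with both tight: 3.032 servings and 1.809 servings → $4.56.
sunflower seeds + orange with both tight: 2.98 servings and 1.061 servings → $2.67.
whole-barley bread + Greek yogurt with both tight: 2.7 servings and 5.149 servings → $7.63.
whole-barley bread + orange with both tight: 2.572 servings and 2.927 servings → $2.25.
Greek yogurt + orange: the both-tight solution has a negative serving — not a feasible corner.
Cheapest feasible corner: $2.25.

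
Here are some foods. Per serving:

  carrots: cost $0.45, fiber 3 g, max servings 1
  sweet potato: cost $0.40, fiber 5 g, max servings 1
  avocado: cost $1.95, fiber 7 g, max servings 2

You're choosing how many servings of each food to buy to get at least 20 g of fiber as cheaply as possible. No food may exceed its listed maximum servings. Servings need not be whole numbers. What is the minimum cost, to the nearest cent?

Cost per g of fiber: sweet potato $0.0800, carrots $0.1500, avocado $0.2786.
Take 1 serving of sweet potato: +5.0 g fiber for $0.40 (total $0.40, still need 15.0 g).
Take 1 serving of carrots: +3.0 g fiber for $0.45 (total $0.85, still need 12.0 g).
Take 1.714 servings of avocado: +12.0 g fiber for $3.34 (total $4.19, still need 0.0 g).
Filling from the cheapest source first is optimal under one linear minimum: $4.19.

$4.19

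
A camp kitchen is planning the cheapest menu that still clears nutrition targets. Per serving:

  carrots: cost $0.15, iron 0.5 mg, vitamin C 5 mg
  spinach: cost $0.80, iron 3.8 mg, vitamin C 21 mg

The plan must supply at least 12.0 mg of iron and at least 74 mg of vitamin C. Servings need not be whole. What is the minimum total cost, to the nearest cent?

$2.68

carrots only: max(12.0/0.5, 74/5) = 24 servings → $3.60.
spinach only: max(12.0/3.8, 74/21) = 3.524 servings → $2.82.
carrots + spinach with both tight: 3.435 servings and 2.706 servings → $2.68.
Cheapest feasible corner: $2.68.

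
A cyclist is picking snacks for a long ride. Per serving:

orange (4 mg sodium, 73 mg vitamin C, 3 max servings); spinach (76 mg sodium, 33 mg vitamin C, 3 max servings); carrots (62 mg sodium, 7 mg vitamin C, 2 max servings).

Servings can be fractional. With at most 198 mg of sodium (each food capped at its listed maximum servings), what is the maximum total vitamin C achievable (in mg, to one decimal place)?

299.8 mg

Vitamin C per mg sodium: orange 18.25, spinach 0.4342, carrots 0.1129.
Take 3 servings of orange: uses 12 mg sodium, +219.0 mg vitamin C (running total 219.0 mg).
Take 2.447 servings of spinach: uses 186 mg sodium, +80.8 mg vitamin C (running total 299.8 mg).
Greedy by best ratio exhausts the sodium allowance optimally: 299.8 mg.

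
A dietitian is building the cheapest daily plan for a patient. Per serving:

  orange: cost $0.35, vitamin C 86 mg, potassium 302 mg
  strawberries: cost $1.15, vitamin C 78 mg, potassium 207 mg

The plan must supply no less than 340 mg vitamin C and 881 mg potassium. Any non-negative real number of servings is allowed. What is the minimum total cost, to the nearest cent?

$1.38

For a min-cost LP with two ≥-constraints, a basic feasible solution has at most two positive variables.
orange only: max(340/86, 881/302) = 3.953 servings → $1.38.
strawberries only: max(340/78, 881/207) = 4.359 servings → $5.01.
orange + strawberries: the both-tight solution has a negative serving — not a feasible corner.
Cheapest feasible corner: $1.38.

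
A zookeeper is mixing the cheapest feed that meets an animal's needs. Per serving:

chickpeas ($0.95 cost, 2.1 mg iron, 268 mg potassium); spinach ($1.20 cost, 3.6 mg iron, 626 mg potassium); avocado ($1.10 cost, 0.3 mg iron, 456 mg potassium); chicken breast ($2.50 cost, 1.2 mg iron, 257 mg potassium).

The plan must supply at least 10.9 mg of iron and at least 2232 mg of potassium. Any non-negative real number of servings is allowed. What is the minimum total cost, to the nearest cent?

Minimising a linear cost over {iron ≥ 10.9, potassium ≥ 2232, servings ≥ 0} — the optimum is at a vertex, using one or two foods.
chickpeas only: max(10.9/2.1, 2232/268) = 8.328 servings → $7.91.
spinach only: max(10.9/3.6, 2232/626) = 3.565 servings → $4.28.
avocado only: max(10.9/0.3, 2232/456) = 36.33 servings → $39.97.
chicken breast only: max(10.9/1.2, 2232/257) = 9.083 servings → $22.71.
chickpeas + spinach with both targets exact would need a negative amount; discard.
chickpeas + avocado with both tight: 4.903 servings and 2.013 servings → $6.87.
chickpeas + chicken breast with both tight: 0.5635 servings and 8.097 servings → $20.78.
spinach + avocado with both tight: 2.958 servings and 0.8335 servings → $4.47.
spinach + chicken breast with both tight: 0.7063 servings and 6.964 servings → $18.26.
avocado + chicken breast with both targets exact would need a negative amount; discard.
So the least-cost plan costs $4.28.

$4.28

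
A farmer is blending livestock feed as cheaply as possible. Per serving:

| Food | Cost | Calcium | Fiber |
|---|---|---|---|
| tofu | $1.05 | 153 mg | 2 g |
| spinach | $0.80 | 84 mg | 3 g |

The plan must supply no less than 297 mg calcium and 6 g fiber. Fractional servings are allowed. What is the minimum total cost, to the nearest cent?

$2.29

Check every corner: each single food scaled to meet both minima, and each pair solved so both constraints bind.
tofu only: max(297/153, 6/2) = 3 servings → $3.15.
spinach only: max(297/84, 6/3) = 3.536 servings → $2.83.
tofu + spinach with both tight: 1.33 servings and 1.113 servings → $2.29.
So the least-cost plan costs $2.29.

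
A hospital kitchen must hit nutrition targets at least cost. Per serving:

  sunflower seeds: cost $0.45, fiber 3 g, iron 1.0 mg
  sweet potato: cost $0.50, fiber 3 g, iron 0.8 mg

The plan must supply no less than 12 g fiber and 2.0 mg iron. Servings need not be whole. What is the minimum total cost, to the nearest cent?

$1.80

At the optimum either one food covers both requirements or two foods hit both targets exactly; no other combination can be cheaper.
sunflower seeds only: max(12/3, 2.0/1.0) = 4 servings → $1.80.
sweet potato only: max(12/3, 2.0/0.8) = 4 servings → $2.00.
sunflower seeds + sweet potato with both targets exact would need a negative amount; discard.
Cheapest feasible corner: $1.80.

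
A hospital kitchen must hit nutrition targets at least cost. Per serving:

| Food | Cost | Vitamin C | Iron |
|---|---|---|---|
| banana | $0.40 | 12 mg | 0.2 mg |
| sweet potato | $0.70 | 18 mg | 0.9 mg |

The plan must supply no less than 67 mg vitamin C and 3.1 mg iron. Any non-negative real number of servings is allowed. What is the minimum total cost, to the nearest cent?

$2.56

An LP optimum is at a vertex; with two nutrient constraints at most two foods are used. Check each candidate.
banana only: max(67/12, 3.1/0.2) = 15.5 servings → $6.20.
sweet potato only: max(67/18, 3.1/0.9) = 3.722 servings → $2.61.
banana + sweet potato with both tight: 0.625 servings and 3.306 servings → $2.56.
The minimum over all feasible corners is $2.56.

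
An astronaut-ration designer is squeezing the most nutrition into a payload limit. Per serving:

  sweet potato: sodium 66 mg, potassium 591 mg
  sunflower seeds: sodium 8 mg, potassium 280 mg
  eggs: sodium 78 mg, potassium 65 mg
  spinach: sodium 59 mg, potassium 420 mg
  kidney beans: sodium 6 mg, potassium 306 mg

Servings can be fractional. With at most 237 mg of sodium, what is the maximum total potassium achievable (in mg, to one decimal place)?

12087.0 mg

Potassium per mg sodium: kidney beans 51, sunflower seeds 35, sweet potato 8.955, spinach 7.119, eggs 0.8333.
With no serving limits, spend the whole sodium allowance on kidney beans: 237 mg / 6 mg × 306 mg = 12087.0 mg.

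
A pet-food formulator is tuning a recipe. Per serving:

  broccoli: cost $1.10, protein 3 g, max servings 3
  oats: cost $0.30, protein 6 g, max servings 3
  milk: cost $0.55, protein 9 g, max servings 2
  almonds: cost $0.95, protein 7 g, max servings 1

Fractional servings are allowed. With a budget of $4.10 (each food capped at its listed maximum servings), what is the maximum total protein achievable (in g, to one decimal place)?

46.1 g

Protein per dollar: oats 20, milk 16.36, almonds 7.368, broccoli 2.727.
Take 3 servings of oats: spends $0.90, +18.0 g protein (running total 18.0 g).
Take 2 servings of milk: spends $1.10, +18.0 g protein (running total 36.0 g).
Take 1 serving of almonds: spends $0.95, +7.0 g protein (running total 43.0 g).
Take 1.045 servings of broccoli: spends $1.15, +3.1 g protein (running total 46.1 g).
Greedy by best ratio exhausts the cost allowance optimally: 46.1 g.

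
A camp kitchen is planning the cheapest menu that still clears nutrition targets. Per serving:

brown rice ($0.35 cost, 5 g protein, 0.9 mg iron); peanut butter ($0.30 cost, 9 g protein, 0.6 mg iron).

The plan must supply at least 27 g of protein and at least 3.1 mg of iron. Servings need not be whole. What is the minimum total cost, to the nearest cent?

$1.32

A basic optimal solution has at most two foods positive. Try each food alone and each pair with both targets met exactly.
brown rice only: max(27/5, 3.1/0.9) = 5.4 servings → $1.89.
peanut butter only: max(27/9, 3.1/0.6) = 5.167 servings → $1.55.
brown rice + peanut butter with both tight: 2.294 servings and 1.725 servings → $1.32.
The minimum over all feasible corners is $1.32.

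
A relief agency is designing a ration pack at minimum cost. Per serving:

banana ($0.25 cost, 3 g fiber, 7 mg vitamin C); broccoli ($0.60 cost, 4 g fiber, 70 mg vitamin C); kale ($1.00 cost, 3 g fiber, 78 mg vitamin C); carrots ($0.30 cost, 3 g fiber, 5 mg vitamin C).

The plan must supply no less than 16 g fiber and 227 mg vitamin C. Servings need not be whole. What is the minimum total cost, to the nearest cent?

$2.17

Check every corner: each single food scaled to meet both minima, and each pair solved so both constraints bind.
banana only: max(16/3, 227/7) = 32.43 servings → $8.11.
broccoli only: max(16/4, 227/70) = 4 servings → $2.40.
kale only: max(16/3, 227/78) = 5.333 servings → $5.33.
carrots only: max(16/3, 227/5) = 45.4 servings → $13.62.
banana + broccoli with both tight: 1.165 servings and 3.126 servings → $2.17.
banana + kale with both tight: 2.662 servings and 2.671 servings → $3.34.
banana + carrots: the both-tight solution has a negative serving — not a feasible corner.
broccoli + kale: intersection lies outside the first quadrant.
broccoli + carrots with both tight: 3.163 servings and 1.116 servings → $2.23.
kale + carrots with both tight: 2.744 servings and 2.589 servings → $3.52.
The minimum over all feasible corners is $2.17.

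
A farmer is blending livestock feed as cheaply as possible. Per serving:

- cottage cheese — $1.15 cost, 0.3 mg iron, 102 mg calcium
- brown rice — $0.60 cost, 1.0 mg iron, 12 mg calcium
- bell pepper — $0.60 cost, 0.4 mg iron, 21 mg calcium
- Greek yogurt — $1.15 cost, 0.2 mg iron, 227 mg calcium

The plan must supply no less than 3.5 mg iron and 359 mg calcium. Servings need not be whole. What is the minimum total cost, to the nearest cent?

$3.55

Check every corner: each single food scaled to meet both minima, and each pair solved so both constraints bind.
cottage cheese only: max(3.5/0.3, 359/102) = 11.67 servings → $13.42.
brown rice only: max(3.5/1.0, 359/12) = 29.92 servings → $17.95.
bell pepper only: max(3.5/0.4, 359/21) = 17.1 servings → $10.26.
Greek yogurt only: max(3.5/0.2, 359/227) = 17.5 servings → $20.12.
cottage cheese + brown rice with both tight: 3.222 servings and 2.534 servings → $5.22.
cottage cheese + bell pepper with both tight: 2.032 servings and 7.226 servings → $6.67.
cottage cheese + Greek yogurt with both targets exact would need a negative amount; discard.
brown rice + bell pepper with both targets exact would need a negative amount; discard.
brown rice + Greek yogurt with both tight: 3.218 servings and 1.411 servings → $3.55.
bell pepper + Greek yogurt with both tight: 8.345 servings and 0.8095 servings → $5.94.
The minimum over all feasible corners is $3.55.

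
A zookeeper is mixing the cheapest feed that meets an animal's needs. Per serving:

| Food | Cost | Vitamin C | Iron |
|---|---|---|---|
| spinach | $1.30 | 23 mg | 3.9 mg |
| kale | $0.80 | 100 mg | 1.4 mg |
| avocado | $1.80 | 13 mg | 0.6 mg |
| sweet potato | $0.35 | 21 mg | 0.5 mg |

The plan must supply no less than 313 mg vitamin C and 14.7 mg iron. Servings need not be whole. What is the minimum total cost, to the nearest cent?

$5.72

spinach only: max(313/23, 14.7/3.9) = 13.61 servings → $17.69.
kale only: max(313/100, 14.7/1.4) = 10.5 servings → $8.40.
avocado only: max(313/13, 14.7/0.6) = 24.5 servings → $44.10.
sweet potato only: max(313/21, 14.7/0.5) = 29.4 servings → $10.29.
spinach + kale with both tight: 2.884 servings and 2.467 servings → $5.72.
spinach + avocado with both tight: 0.08943 servings and 23.92 servings → $43.17.
spinach + sweet potato with both tight: 2.162 servings and 12.54 servings → $7.20.
kale + avocado: intersection lies outside the first quadrant.
kale + sweet potato: the both-tight solution has a negative serving — not a feasible corner.
avocado + sweet potato: intersection lies outside the first quadrant.
Cheapest feasible corner: $5.72.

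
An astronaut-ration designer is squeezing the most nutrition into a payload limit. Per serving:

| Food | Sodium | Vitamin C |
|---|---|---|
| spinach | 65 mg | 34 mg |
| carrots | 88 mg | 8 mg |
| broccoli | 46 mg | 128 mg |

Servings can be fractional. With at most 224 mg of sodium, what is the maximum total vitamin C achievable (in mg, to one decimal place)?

623.3 mg

Vitamin C per mg sodium: broccoli 2.783, spinach 0.5231, carrots 0.09091.
With no serving limits, spend the whole sodium allowance on broccoli: 224 mg / 46 mg × 128 mg = 623.3 mg.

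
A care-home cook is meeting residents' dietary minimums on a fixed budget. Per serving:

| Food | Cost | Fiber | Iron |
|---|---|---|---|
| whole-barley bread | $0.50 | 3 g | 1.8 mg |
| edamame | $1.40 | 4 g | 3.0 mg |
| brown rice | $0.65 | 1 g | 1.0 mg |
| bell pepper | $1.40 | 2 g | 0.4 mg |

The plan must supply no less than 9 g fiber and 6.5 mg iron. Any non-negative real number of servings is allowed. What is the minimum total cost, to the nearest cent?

Two binding constraints pin down two serving amounts, so the optimal mix uses at most two foods. The candidates are each food alone (scaled to the tighter of fiber/iron) and each pair with both constraints tight.
whole-barley bread only: max(9/3, 6.5/1.8) = 3.611 servings → $1.81.
edamame only: max(9/4, 6.5/3.0) = 2.25 servings → $3.15.
brown rice only: max(9/1, 6.5/1.0) = 9 servings → $5.85.
bell pepper only: max(9/2, 6.5/0.4) = 16.25 servings → $22.75.
whole-barley bread + edamame with both tight: 0.5556 servings and 1.833 servings → $2.84.
whole-barley bread + brown rice with both tight: 2.083 servings and 2.75 servings → $2.83.
whole-barley bread + bell pepper: intersection lies outside the first quadrant.
edamame + brown rice with both targets exact would need a negative amount; discard.
edamame + bell pepper with both tight: 2.136 servings and 0.2273 servings → $3.31.
brown rice + bell pepper with both tight: 5.875 servings and 1.562 servings → $6.01.
Cheapest feasible corner: $1.81.

$1.81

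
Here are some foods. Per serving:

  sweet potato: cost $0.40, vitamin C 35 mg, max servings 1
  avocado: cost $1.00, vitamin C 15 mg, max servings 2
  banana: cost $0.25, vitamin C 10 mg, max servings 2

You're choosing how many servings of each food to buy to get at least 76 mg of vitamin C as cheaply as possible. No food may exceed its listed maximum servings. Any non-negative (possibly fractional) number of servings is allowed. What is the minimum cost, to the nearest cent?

$2.30

Cost per mg of vitamin C: sweet potato $0.0114, banana $0.0250, avocado $0.0667.
Take 1 serving of sweet potato: +35.0 mg vitamin C for $0.40 (total $0.40, still need 41.0 mg).
Take 2 servings of banana: +20.0 mg vitamin C for $0.50 (total $0.90, still need 21.0 mg).
Take 1.4 servings of avocado: +21.0 mg vitamin C for $1.40 (total $2.30, still need 0.0 mg).
Filling from the cheapest source first is optimal under one linear minimum: $2.30.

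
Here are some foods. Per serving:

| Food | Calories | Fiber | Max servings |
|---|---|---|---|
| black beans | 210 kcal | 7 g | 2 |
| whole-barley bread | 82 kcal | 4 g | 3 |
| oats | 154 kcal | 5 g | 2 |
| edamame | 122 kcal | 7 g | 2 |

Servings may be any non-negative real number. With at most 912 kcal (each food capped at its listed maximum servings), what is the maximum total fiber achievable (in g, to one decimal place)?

40.1 g

Fiber per kcal: edamame 0.05738, whole-barley bread 0.04878, black beans 0.03333, oats 0.03247.
Take 2 servings of edamame: uses 244 kcal, +14.0 g fiber (running total 14.0 g).
Take 3 servings of whole-barley bread: uses 246 kcal, +12.0 g fiber (running total 26.0 g).
Take 2 servings of black beans: uses 420 kcal, +14.0 g fiber (running total 40.0 g).
Take 0.01299 servings of oats: uses 2 kcal, +0.1 g fiber (running total 40.1 g).
Filling greedily by fiber-per-kcal is optimal for one linear limit, giving 40.1 g.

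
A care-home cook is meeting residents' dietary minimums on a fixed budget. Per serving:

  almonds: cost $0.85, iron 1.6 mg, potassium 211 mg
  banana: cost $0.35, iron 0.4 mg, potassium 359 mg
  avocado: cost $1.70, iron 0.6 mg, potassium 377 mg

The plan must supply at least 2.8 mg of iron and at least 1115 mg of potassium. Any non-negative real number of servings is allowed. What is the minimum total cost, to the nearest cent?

$1.82

Two binding constraints pin down two serving amounts, so the optimal mix uses at most two foods. The candidates are each food alone (scaled to the tighter of iron/potassium) and each pair with both constraints tight.
almonds only: max(2.8/1.6, 1115/211) = 5.284 servings → $4.49.
banana only: max(2.8/0.4, 1115/359) = 7 servings → $2.45.
avocado only: max(2.8/0.6, 1115/377) = 4.667 servings → $7.93.
almonds + banana with both tight: 1.141 servings and 2.435 servings → $1.82.
almonds + avocado with both tight: 0.8112 servings and 2.504 servings → $4.95.
banana + avocado: the both-tight solution has a negative serving — not a feasible corner.
The minimum over all feasible corners is $1.82.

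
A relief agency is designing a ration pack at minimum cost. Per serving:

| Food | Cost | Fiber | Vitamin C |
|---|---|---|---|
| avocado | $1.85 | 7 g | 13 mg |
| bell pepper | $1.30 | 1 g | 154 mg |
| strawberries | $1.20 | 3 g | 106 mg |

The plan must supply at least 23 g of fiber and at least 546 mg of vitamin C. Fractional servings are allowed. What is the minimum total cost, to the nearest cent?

avocado only: max(23/7, 546/13) = 42 servings → $77.70.
bell pepper only: max(23/1, 546/154) = 23 servings → $29.90.
strawberries only: max(23/3, 546/106) = 7.667 servings → $9.20.
avocado + bell pepper with both tight: 2.813 servings and 3.308 servings → $9.50.
avocado + strawberries with both tight: 1.138 servings and 5.011 servings → $8.12.
bell pepper + strawberries: the both-tight solution has a negative serving — not a feasible corner.
So the least-cost plan costs $8.12.

$8.12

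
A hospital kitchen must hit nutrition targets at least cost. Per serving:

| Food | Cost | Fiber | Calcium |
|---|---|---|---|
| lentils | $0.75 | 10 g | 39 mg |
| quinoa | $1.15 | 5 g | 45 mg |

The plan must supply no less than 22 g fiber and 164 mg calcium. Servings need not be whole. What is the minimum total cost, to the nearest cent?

$3.15

Compare the cost at each extreme point of the feasible region.
lentils only: max(22/10, 164/39) = 4.205 servings → $3.15.
quinoa only: max(22/5, 164/45) = 4.4 servings → $5.06.
lentils + quinoa with both tight: 0.6667 servings and 3.067 servings → $4.03.
So the least-cost plan costs $3.15.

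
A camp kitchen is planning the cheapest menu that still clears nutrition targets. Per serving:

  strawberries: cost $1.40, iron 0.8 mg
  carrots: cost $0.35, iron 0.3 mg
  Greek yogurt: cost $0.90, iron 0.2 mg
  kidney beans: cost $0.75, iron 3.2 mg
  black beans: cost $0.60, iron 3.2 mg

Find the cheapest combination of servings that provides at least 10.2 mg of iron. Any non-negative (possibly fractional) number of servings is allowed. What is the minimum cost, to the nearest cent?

$1.91

Cost per mg of iron: black beans $0.1875, kidney beans $0.2344, carrots $1.1667, strawberries $1.7500, Greek yogurt $4.5000.
With no serving limits, use only black beans: 10.2 mg / 3.2 mg = 3.188 servings × $0.60 = $1.91.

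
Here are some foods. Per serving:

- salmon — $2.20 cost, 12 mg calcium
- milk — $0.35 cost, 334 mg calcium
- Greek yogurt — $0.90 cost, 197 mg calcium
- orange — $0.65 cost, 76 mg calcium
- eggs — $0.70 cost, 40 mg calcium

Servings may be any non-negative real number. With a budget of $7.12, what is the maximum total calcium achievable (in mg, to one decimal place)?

6794.5 mg

Calcium per dollar: milk 954.3, Greek yogurt 218.9, orange 116.9, eggs 57.14, salmon 5.455.
With no serving limits, spend the whole cost allowance on milk: $7.12 / $0.35 × 334 mg = 6794.5 mg.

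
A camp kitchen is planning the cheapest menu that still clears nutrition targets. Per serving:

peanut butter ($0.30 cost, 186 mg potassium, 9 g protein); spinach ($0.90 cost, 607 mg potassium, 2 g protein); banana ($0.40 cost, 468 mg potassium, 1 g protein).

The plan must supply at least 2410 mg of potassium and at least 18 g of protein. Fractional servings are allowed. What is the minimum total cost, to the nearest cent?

$2.27

Minimising a linear cost over {potassium ≥ 2410, protein ≥ 18, servings ≥ 0} — the optimum is at a vertex, using one or two foods.
peanut butter only: max(2410/186, 18/9) = 12.96 servings → $3.89.
spinach only: max(2410/607, 18/2) = 9 servings → $8.10.
banana only: max(2410/468, 18/1) = 18 servings → $7.20.
peanut butter + spinach with both tight: 1.199 servings and 3.603 servings → $3.60.
peanut butter + banana with both tight: 1.494 servings and 4.556 servings → $2.27.
spinach + banana: intersection lies outside the first quadrant.
Cheapest feasible corner: $2.27.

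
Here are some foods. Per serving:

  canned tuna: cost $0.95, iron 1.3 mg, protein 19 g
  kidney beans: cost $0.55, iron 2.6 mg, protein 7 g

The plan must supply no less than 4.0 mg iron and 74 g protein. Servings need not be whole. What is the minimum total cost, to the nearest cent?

This is a tiny linear program; its minimum lies at a vertex of the feasible set. List the vertices and price them.
canned tuna only: max(4.0/1.3, 74/19) = 3.895 servings → $3.70.
kidney beans only: max(4.0/2.6, 74/7) = 10.57 servings → $5.81.
canned tuna + kidney beans: intersection lies outside the first quadrant.
So the least-cost plan costs $3.70.

$3.70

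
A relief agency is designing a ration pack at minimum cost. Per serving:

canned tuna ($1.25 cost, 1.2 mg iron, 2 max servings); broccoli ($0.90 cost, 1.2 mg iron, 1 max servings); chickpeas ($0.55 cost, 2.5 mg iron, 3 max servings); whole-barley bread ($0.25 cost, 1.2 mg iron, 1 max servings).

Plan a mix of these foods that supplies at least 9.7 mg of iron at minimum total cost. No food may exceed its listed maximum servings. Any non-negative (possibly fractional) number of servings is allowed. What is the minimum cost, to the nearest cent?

$2.65

Cost per mg of iron: whole-barley bread $0.2083, chickpeas $0.2200, broccoli $0.7500, canned tuna $1.0417.
Take 1 serving of whole-barley bread: +1.2 mg iron for $0.25 (total $0.25, still need 8.5 mg).
Take 3 servings of chickpeas: +7.5 mg iron for $1.65 (total $1.90, still need 1.0 mg).
Take 0.8333 servings of broccoli: +1.0 mg iron for $0.75 (total $2.65, still need 0.0 mg).
Greedy by cheapest-per-mg is optimal for a single linear constraint, so the minimum cost is $2.65.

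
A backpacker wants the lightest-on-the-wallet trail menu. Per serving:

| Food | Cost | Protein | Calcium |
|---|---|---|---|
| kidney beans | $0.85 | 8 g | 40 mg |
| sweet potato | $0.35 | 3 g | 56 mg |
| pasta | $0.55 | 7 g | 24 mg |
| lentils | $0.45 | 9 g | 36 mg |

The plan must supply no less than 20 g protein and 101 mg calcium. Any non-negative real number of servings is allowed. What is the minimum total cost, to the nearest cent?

$1.10

Compare the cost at each extreme point of the feasible region.
kidney beans only: max(20/8, 101/40) = 2.525 servings → $2.15.
sweet potato only: max(20/3, 101/56) = 6.667 servings → $2.33.
pasta only: max(20/7, 101/24) = 4.208 servings → $2.31.
lentils only: max(20/9, 101/36) = 2.806 servings → $1.26.
kidney beans + sweet potato with both tight: 2.491 servings and 0.02439 servings → $2.13.
kidney beans + pasta: intersection lies outside the first quadrant.
kidney beans + lentils: intersection lies outside the first quadrant.
sweet potato + pasta with both tight: 0.7094 servings and 2.553 servings → $1.65.
sweet potato + lentils with both tight: 0.4773 servings and 2.063 servings → $1.10.
pasta + lentils with both targets exact would need a negative amount; discard.
Cheapest feasible corner: $1.10.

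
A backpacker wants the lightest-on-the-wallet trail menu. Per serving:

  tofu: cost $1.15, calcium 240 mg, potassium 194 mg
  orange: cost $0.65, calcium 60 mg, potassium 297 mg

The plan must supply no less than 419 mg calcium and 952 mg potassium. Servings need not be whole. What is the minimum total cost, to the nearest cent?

tofu only: max(419/240, 952/194) = 4.907 servings → $5.64.
orange only: max(419/60, 952/297) = 6.983 servings → $4.54.
tofu + orange with both tight: 1.129 servings and 2.468 servings → $2.90.
So the least-cost plan costs $2.90.

$2.90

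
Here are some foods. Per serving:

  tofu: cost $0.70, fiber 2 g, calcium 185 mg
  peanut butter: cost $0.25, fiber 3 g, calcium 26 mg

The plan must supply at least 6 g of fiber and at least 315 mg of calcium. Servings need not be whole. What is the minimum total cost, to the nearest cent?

An LP optimum is at a vertex; with two nutrient constraints at most two foods are used. Check each candidate.
tofu only: max(6/2, 315/185) = 3 servings → $2.10.
peanut butter only: max(6/3, 315/26) = 12.12 servings → $3.03.
tofu + peanut butter with both tight: 1.569 servings and 0.9543 servings → $1.34.
So the least-cost plan costs $1.34.

$1.34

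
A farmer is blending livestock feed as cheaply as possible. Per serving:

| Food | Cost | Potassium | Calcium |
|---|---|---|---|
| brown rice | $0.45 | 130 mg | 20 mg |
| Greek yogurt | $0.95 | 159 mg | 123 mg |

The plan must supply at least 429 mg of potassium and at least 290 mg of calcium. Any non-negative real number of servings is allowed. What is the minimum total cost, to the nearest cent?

Minimising a linear cost over {potassium ≥ 429, calcium ≥ 290, servings ≥ 0} — the optimum is at a vertex, using one or two foods.
brown rice only: max(429/130, 290/20) = 14.5 servings → $6.53.
Greek yogurt only: max(429/159, 290/123) = 2.698 servings → $2.56.
brown rice + Greek yogurt with both tight: 0.5197 servings and 2.273 servings → $2.39.
So the least-cost plan costs $2.39.

$2.39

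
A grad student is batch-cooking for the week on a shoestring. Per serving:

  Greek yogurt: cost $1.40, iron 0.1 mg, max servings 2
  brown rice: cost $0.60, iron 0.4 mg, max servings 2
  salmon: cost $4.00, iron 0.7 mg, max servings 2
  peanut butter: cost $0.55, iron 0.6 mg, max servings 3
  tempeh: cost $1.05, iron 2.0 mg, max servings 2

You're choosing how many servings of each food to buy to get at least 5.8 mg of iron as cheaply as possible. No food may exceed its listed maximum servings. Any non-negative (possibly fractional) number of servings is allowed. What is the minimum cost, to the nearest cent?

$3.75

Cost per mg of iron: tempeh $0.5250, peanut butter $0.9167, brown rice $1.5000, salmon $5.7143, Greek yogurt $14.0000.
Take 2 servings of tempeh: +4.0 mg iron for $2.10 (total $2.10, still need 1.8 mg).
Take 3 servings of peanut butter: +1.8 mg iron for $1.65 (total $3.75, still need 0.0 mg).
Greedy by cheapest-per-mg is optimal for a single linear constraint, so the minimum cost is $3.75.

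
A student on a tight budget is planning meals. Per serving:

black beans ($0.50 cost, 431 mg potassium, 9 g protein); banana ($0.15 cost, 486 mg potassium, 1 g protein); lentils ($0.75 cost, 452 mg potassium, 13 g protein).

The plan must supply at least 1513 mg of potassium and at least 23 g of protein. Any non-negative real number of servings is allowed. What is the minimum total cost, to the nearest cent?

$1.37

For a min-cost LP with two ≥-constraints, a basic feasible solution has at most two positive variables.
black beans only: max(1513/431, 23/9) = 3.51 servings → $1.76.
banana only: max(1513/486, 23/1) = 23 servings → $3.45.
lentils only: max(1513/452, 23/13) = 3.347 servings → $2.51.
black beans + banana with both tight: 2.451 servings and 0.9394 servings → $1.37.
black beans + lentils: intersection lies outside the first quadrant.
banana + lentils with both tight: 1.581 servings and 1.648 servings → $1.47.
So the least-cost plan costs $1.37.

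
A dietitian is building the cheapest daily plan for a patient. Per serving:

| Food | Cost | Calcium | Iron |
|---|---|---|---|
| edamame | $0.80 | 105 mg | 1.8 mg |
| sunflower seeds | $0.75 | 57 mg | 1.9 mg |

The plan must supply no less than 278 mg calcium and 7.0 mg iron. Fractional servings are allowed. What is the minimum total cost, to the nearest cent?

$2.88

This is a tiny linear program; its minimum lies at a vertex of the feasible set. List the vertices and price them.
edamame only: max(278/105, 7.0/1.8) = 3.889 servings → $3.11.
sunflower seeds only: max(278/57, 7.0/1.9) = 4.877 servings → $3.66.
edamame + sunflower seeds with both tight: 1.333 servings and 2.421 servings → $2.88.
The minimum over all feasible corners is $2.88.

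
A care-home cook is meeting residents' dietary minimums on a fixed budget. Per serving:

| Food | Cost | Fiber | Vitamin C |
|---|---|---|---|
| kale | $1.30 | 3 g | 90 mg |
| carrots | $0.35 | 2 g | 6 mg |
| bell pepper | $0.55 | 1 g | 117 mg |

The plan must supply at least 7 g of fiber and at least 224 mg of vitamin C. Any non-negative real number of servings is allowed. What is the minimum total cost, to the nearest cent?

$1.89

A basic optimal solution has at most two foods positive. Try each food alone and each pair with both targets met exactly.
kale only: max(7/3, 224/90) = 2.489 servings → $3.24.
carrots only: max(7/2, 224/6) = 37.33 servings → $13.07.
bell pepper only: max(7/1, 224/117) = 7 servings → $3.85.
kale + carrots: intersection lies outside the first quadrant.
kale + bell pepper with both tight: 2.28 servings and 0.1609 servings → $3.05.
carrots + bell pepper with both tight: 2.61 servings and 1.781 servings → $1.89.
So the least-cost plan costs $1.89.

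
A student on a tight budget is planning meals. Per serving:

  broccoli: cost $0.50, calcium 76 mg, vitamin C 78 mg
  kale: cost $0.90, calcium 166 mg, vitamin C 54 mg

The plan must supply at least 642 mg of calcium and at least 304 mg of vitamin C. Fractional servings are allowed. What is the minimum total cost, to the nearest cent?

Minimising a linear cost over {calcium ≥ 642, vitamin C ≥ 304, servings ≥ 0} — the optimum is at a vertex, using one or two foods.
broccoli only: max(642/76, 304/78) = 8.447 servings → $4.22.
kale only: max(642/166, 304/54) = 5.63 servings → $5.07.
broccoli + kale with both tight: 1.786 servings and 3.05 servings → $3.64.
The minimum over all feasible corners is $3.64.

$3.64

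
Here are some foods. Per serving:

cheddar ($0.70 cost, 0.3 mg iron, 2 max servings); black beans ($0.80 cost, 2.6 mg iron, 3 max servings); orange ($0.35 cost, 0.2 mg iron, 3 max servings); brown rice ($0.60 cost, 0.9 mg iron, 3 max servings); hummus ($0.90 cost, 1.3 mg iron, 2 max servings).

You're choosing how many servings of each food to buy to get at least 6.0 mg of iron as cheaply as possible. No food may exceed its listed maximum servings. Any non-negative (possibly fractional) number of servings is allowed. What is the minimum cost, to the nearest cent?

Cost per mg of iron: black beans $0.3077, brown rice $0.6667, hummus $0.6923, orange $1.7500, cheddar $2.3333.
Take 2.308 servings of black beans: +6.0 mg iron for $1.85 (total $1.85, still need 0.0 mg).
Greedy by cheapest-per-mg is optimal for a single linear constraint, so the minimum cost is $1.85.

$1.85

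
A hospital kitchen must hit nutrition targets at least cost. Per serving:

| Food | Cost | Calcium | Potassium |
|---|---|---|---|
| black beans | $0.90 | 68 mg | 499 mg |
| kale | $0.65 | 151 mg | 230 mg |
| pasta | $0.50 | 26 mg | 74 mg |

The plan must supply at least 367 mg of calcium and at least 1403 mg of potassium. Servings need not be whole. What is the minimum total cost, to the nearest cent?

For a min-cost LP with two ≥-constraints, a basic feasible solution has at most two positive variables.
black beans only: max(367/68, 1403/499) = 5.397 servings → $4.86.
kale only: max(367/151, 1403/230) = 6.1 servings → $3.96.
pasta only: max(367/26, 1403/74) = 18.96 servings → $9.48.
black beans + kale with both tight: 2.134 servings and 1.469 servings → $2.88.
black beans + pasta with both tight: 1.174 servings and 11.05 servings → $6.58.
kale + pasta: the both-tight solution has a negative serving — not a feasible corner.
So the least-cost plan costs $2.88.

$2.88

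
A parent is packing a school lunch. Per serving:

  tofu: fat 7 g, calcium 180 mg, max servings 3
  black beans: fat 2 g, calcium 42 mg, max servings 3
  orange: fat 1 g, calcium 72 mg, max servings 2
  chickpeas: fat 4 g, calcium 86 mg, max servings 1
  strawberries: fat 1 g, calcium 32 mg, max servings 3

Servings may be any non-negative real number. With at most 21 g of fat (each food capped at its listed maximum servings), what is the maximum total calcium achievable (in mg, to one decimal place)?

651.4 mg

Calcium per g fat: orange 72, strawberries 32, tofu 25.71, chickpeas 21.5, black beans 21.
Take 2 servings of orange: uses 2 g fat, +144.0 mg calcium (running total 144.0 mg).
Take 3 servings of strawberries: uses 3 g fat, +96.0 mg calcium (running total 240.0 mg).
Take 2.286 servings of tofu: uses 16 g fat, +411.4 mg calcium (running total 651.4 mg).
Filling greedily by calcium-per-g fat is optimal for one linear limit, giving 651.4 mg.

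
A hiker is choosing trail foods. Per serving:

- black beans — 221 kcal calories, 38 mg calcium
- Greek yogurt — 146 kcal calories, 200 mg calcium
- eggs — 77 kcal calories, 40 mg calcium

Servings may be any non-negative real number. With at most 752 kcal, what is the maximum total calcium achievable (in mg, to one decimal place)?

Calcium per kcal: Greek yogurt 1.37, eggs 0.5195, black beans 0.1719.
With no serving limits, spend the whole calories allowance on Greek yogurt: 752 kcal / 146 kcal × 200 mg = 1030.1 mg.

1030.1 mg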